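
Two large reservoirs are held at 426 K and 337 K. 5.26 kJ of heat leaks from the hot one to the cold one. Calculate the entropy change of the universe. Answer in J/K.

ΔS_total = 3.26 J/K

ΔS_hot = −Q/T_H = −5260/426 = -12.35 J/K and ΔS_cold = +Q/T_C = 5260/337 = 15.61 J/K.
ΔS_total = -12.35 + 15.61 = 3.26 J/K, positive as the second law requires.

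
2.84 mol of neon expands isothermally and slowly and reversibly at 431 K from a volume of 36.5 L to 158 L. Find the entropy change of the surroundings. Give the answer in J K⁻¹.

For an isothermal ideal gas ΔS_gas = nR ln(V₂/V₁) = 2.84 × 8.314 × ln(158/36.5) = 34.6 J/K.
The process is reversible, so ΔS_surr = −ΔS_gas = -34.6 J/K and ΔS_universe = 0.

ΔS_surr = -34.6 J/K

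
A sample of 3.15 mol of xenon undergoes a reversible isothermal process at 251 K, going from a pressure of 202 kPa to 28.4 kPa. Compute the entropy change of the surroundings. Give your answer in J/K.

ΔS_surr = -51.4 J/K

For an isothermal ideal gas ΔS_gas = nR ln(P₁/P₂) = 3.15 × 8.314 × ln(202/28.4) = 51.4 J/K.
The process is reversible, so ΔS_surr = −ΔS_gas = -51.4 J/K and ΔS_universe = 0.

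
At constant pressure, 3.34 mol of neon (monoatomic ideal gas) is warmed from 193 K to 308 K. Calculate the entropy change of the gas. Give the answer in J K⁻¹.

At constant pressure, ΔS = nC_p ln(T₂/T₁) with C_p = 5R/2 = 20.79 J mol⁻¹ K⁻¹.
ΔS = 3.34 × 20.79 × ln(308/193) = 32.4 J/K.

ΔS = 32.4 J/K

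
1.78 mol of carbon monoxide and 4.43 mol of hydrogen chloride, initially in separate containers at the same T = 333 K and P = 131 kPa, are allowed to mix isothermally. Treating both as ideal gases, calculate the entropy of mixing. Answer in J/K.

ΔS_mix = 30.9 J/K

Mole fractions: x_A = 1.78/6.21 = 0.287, x_B = 0.713.
ΔS_mix = −R(n_A ln x_A + n_B ln x_B) = −8.314 × (1.78 ln 0.287 + 4.43 ln 0.713) = 30.9 J/K.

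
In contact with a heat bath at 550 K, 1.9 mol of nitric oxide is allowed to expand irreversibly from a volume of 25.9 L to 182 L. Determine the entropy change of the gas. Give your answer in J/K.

Entropy is a state function, so ΔS_gas depends only on the end states.
For an isothermal ideal gas ΔS_gas = nR ln(V₂/V₁) = 1.9 × 8.314 × ln(182/25.9) = 30.8 J/K.

ΔS_gas = 30.8 J/K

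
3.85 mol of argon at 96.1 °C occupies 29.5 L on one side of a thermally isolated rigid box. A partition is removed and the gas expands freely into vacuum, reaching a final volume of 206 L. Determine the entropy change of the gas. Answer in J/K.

ΔS_gas = 62.2 J/K

No heat is exchanged and no work is done, so the ideal-gas temperature stays constant.
Entropy is a state function; using a reversible isothermal path, ΔS_gas = nR ln(V₂/V₁) = 3.85 × 8.314 × ln(206/29.5) = 62.2 J/K.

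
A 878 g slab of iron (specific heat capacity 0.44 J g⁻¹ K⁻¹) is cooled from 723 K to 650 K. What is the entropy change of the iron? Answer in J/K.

ΔS = -41.1 J/K

ΔS = ∫dQ_rev/T = m c ln(T₂/T₁) = 878 × 0.44 × ln(650/723) = -41.1 J/K.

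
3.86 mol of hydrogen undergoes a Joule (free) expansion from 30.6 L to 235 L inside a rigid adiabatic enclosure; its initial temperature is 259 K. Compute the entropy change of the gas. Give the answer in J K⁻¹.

No heat is exchanged and no work is done, so the ideal-gas temperature stays constant.
Entropy is a state function; using a reversible isothermal path, ΔS_gas = nR ln(V₂/V₁) = 3.86 × 8.314 × ln(235/30.6) = 65.4 J/K.

ΔS_gas = 65.4 J/K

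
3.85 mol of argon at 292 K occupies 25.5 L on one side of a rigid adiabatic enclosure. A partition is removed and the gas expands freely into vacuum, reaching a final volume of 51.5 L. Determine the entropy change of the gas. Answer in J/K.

ΔS_gas = 22.5 J/K

No heat is exchanged and no work is done, so the ideal-gas temperature stays constant.
Entropy is a state function; using a reversible isothermal path, ΔS_gas = nR ln(V₂/V₁) = 3.85 × 8.314 × ln(51.5/25.5) = 22.5 J/K.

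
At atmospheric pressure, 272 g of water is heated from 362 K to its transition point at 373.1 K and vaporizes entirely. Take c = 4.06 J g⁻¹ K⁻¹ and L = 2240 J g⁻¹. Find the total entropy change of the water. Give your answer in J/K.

Warming step: ΔS₁ = m c ln(T_tr/T_i) = 272 × 4.06 × ln(373.1/362) = 33.35 J/K.
Phase change: ΔS₂ = +mL/T_tr = 272 × 2240 / 373.1 = 1633 J/K.
ΔS_total = (33.35) + (1633) = 1670 J/K.

ΔS = 1670 J/K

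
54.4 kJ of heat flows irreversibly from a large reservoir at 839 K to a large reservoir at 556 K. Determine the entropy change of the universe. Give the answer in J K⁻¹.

ΔS_hot = −Q/T_H = −54400/839 = -64.84 J/K and ΔS_cold = +Q/T_C = 54400/556 = 97.84 J/K.
ΔS_total = -64.84 + 97.84 = 33 J/K, positive as the second law requires.

ΔS_total = 33 J/K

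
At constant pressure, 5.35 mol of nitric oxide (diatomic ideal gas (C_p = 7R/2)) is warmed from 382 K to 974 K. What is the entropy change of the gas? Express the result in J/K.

ΔS = 146 J/K

At constant pressure, ΔS = nC_p ln(T₂/T₁) with C_p = 7R/2 = 29.1 J mol⁻¹ K⁻¹.
ΔS = 5.35 × 29.1 × ln(974/382) = 146 J/K.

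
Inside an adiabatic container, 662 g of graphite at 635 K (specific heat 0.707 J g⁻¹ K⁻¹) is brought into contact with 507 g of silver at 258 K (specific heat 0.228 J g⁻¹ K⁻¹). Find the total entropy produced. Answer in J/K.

ΔS_total = 31.1 J/K

Energy balance: T_f = (m₁c₁T₁ + m₂c₂T₂)/(m₁c₁ + m₂c₂) = 560.33 K.
ΔS₁ = m₁c₁ ln(T_f/T₁) = 468.034 × ln(560.33/635) = -58.55 J/K.
ΔS₂ = m₂c₂ ln(T_f/T₂) = 115.596 × ln(560.33/258) = 89.65 J/K.
ΔS_total = -58.55 + 89.65 = 31.1 J/K.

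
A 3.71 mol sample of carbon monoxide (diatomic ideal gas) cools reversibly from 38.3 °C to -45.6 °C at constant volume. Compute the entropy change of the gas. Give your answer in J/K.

ΔS = -24.2 J/K

In kelvin: T₁ = 311.45 K, T₂ = 227.55 K. At constant volume, ΔS = nC_V ln(T₂/T₁) with C_V = 5R/2 = 20.79 J mol⁻¹ K⁻¹.
ΔS = 3.71 × 20.79 × ln(227.55/311.45) = -24.2 J/K.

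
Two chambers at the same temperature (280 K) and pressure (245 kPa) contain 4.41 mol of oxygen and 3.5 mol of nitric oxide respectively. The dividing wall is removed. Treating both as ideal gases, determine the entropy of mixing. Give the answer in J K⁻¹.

Mole fractions: x_A = 4.41/7.91 = 0.558, x_B = 0.442.
ΔS_mix = −R(n_A ln x_A + n_B ln x_B) = −8.314 × (4.41 ln 0.558 + 3.5 ln 0.442) = 45.1 J/K.

ΔS_mix = 45.1 J/K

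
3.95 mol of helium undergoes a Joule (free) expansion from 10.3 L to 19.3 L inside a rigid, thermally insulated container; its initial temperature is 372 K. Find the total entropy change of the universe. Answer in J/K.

No heat is exchanged and no work is done, so the ideal-gas temperature stays constant.
Entropy is a state function; using a reversible isothermal path, ΔS_gas = nR ln(V₂/V₁) = 3.95 × 8.314 × ln(19.3/10.3) = 20.6 J/K.
The insulated surroundings exchange no heat, so ΔS_surr = 0 and ΔS_universe = ΔS_gas.

ΔS_universe = 20.6 J/K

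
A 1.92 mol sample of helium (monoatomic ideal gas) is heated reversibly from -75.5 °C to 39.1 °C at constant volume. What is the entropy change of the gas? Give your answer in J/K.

In kelvin: T₁ = 197.65 K, T₂ = 312.25 K. At constant volume, ΔS = nC_V ln(T₂/T₁) with C_V = 3R/2 = 12.47 J mol⁻¹ K⁻¹.
ΔS = 1.92 × 12.47 × ln(312.25/197.65) = 10.9 J/K.

ΔS = 10.9 J/K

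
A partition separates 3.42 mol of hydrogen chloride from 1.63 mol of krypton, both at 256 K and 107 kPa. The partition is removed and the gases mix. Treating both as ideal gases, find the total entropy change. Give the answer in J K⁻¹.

ΔS_mix = 26.4 J/K

Mole fractions: x_A = 3.42/5.05 = 0.677, x_B = 0.323.
ΔS_mix = −R(n_A ln x_A + n_B ln x_B) = −8.314 × (3.42 ln 0.677 + 1.63 ln 0.323) = 26.4 J/K.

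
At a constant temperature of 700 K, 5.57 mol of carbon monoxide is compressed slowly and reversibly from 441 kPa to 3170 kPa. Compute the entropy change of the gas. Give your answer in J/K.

ΔS_gas = -91.3 J/K

For an isothermal ideal gas ΔS_gas = nR ln(P₁/P₂) = 5.57 × 8.314 × ln(441/3170) = -91.3 J/K.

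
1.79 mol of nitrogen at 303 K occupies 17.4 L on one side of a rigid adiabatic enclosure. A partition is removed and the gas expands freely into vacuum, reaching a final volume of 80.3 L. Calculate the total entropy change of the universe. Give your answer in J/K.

ΔS_universe = 22.8 J/K

For an ideal gas in free expansion Q = 0 and W = 0, so T is unchanged.
Entropy is a state function; using a reversible isothermal path, ΔS_gas = nR ln(V₂/V₁) = 1.79 × 8.314 × ln(80.3/17.4) = 22.8 J/K.
The insulated surroundings exchange no heat, so ΔS_surr = 0 and ΔS_universe = ΔS_gas.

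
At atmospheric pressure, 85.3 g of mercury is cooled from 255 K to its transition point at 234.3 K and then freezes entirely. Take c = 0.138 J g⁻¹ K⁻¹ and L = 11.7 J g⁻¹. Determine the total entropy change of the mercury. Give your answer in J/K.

ΔS = -5.26 J/K

Cooling step: ΔS₁ = m c ln(T_tr/T_i) = 85.3 × 0.138 × ln(234.3/255) = -0.9966 J/K.
Phase change: ΔS₂ = −mL/T_tr = −85.3 × 11.7 / 234.3 = -4.26 J/K.
ΔS_total = (-0.9966) + (-4.26) = -5.26 J/K.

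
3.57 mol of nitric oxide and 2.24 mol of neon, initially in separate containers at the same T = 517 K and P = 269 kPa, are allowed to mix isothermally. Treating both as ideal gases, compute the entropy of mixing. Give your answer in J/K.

Mole fractions: x_A = 3.57/5.81 = 0.614, x_B = 0.386.
ΔS_mix = −R(n_A ln x_A + n_B ln x_B) = −8.314 × (3.57 ln 0.614 + 2.24 ln 0.386) = 32.2 J/K.

ΔS_mix = 32.2 J/K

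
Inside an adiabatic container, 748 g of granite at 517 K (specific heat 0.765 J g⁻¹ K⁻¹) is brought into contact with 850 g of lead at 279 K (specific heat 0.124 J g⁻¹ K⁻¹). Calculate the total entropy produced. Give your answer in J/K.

ΔS_total = 14.7 J/K

Energy balance: T_f = (m₁c₁T₁ + m₂c₂T₂)/(m₁c₁ + m₂c₂) = 479.98 K.
ΔS₁ = m₁c₁ ln(T_f/T₁) = 572.22 × ln(479.98/517) = -42.51 J/K.
ΔS₂ = m₂c₂ ln(T_f/T₂) = 105.4 × ln(479.98/279) = 57.18 J/K.
ΔS_total = -42.51 + 57.18 = 14.7 J/K.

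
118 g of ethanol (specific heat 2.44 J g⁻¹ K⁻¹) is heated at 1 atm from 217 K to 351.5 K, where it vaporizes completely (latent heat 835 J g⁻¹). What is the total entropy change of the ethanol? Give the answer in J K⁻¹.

ΔS = 419 J/K

Warming step: ΔS₁ = m c ln(T_tr/T_i) = 118 × 2.44 × ln(351.5/217) = 138.9 J/K.
Phase change: ΔS₂ = +mL/T_tr = 118 × 835 / 351.5 = 280.3 J/K.
ΔS_total = (138.9) + (280.3) = 419 J/K.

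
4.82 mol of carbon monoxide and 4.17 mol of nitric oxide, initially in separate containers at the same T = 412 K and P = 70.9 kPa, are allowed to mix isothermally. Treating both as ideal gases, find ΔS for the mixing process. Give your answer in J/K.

ΔS_mix = 51.6 J/K

Mole fractions: x_A = 4.82/8.99 = 0.536, x_B = 0.464.
ΔS_mix = −R(n_A ln x_A + n_B ln x_B) = −8.314 × (4.82 ln 0.536 + 4.17 ln 0.464) = 51.6 J/K.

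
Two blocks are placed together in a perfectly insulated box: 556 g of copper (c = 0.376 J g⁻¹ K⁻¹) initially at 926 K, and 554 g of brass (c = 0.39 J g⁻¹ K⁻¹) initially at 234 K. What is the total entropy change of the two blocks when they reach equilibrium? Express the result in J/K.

Energy balance: T_f = (m₁c₁T₁ + m₂c₂T₂)/(m₁c₁ + m₂c₂) = 574.3 K.
ΔS₁ = m₁c₁ ln(T_f/T₁) = 209.056 × ln(574.3/926) = -99.87 J/K.
ΔS₂ = m₂c₂ ln(T_f/T₂) = 216.06 × ln(574.3/234) = 194 J/K.
ΔS_total = -99.87 + 194 = 94.1 J/K.

ΔS_total = 94.1 J/K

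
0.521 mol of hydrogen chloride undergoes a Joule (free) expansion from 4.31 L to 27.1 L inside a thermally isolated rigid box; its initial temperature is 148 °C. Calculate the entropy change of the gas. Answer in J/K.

ΔS_gas = 7.96 J/K

For an ideal gas in free expansion Q = 0 and W = 0, so T is unchanged.
Entropy is a state function; using a reversible isothermal path, ΔS_gas = nR ln(V₂/V₁) = 0.521 × 8.314 × ln(27.1/4.31) = 7.96 J/K.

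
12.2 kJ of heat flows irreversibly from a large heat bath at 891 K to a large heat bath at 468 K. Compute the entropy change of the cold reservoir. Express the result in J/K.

The cold reservoir gains heat Q, so ΔS_cold = +Q/T_C = 12200/468 = 26.1 J/K.

ΔS_cold = 26.1 J/K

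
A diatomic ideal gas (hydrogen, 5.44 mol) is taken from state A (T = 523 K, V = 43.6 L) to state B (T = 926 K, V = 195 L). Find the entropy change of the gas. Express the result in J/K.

ΔS = 132 J/K

Entropy is a state function: ΔS = nC_V ln(T₂/T₁) + nR ln(V₂/V₁), with C_V = 5R/2 = 20.79 J mol⁻¹ K⁻¹ for a diatomic ideal gas.
ΔS = 5.44 × [20.79 × ln(926/523) + 8.314 × ln(195/43.6)] = 132 J/K.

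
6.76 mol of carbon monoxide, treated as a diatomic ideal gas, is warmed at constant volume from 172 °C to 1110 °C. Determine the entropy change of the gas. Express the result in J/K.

ΔS = 159 J/K

In kelvin: T₁ = 445.15 K, T₂ = 1383.15 K. At constant volume, ΔS = nC_V ln(T₂/T₁) with C_V = 5R/2 = 20.79 J mol⁻¹ K⁻¹.
ΔS = 6.76 × 20.79 × ln(1383.15/445.15) = 159 J/K.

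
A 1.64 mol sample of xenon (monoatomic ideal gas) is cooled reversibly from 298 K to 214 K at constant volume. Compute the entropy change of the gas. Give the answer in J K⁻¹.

ΔS = -6.77 J/K

At constant volume, ΔS = nC_V ln(T₂/T₁) with C_V = 3R/2 = 12.47 J mol⁻¹ K⁻¹.
ΔS = 1.64 × 12.47 × ln(214/298) = -6.77 J/K.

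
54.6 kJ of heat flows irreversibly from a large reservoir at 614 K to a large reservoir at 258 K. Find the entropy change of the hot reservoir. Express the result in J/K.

The hot reservoir loses heat Q, so ΔS_hot = −Q/T_H = −54600/614 = -88.9 J/K.

ΔS_hot = -88.9 J/K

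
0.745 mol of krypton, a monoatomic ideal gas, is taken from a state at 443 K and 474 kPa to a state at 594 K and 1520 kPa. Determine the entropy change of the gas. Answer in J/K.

ΔS = -2.68 J/K

ΔS = nC_p ln(T₂/T₁) − nR ln(P₂/P₁), with C_p = 5R/2 = 20.79 J mol⁻¹ K⁻¹ for a monoatomic ideal gas.
ΔS = 0.745 × [20.79 × ln(594/443) − 8.314 × ln(1520/474)] = -2.68 J/K.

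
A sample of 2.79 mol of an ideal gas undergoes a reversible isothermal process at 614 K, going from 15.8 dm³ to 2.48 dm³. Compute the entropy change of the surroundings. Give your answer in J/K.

ΔS_surr = 43 J/K

For an isothermal ideal gas ΔS_gas = nR ln(V₂/V₁) = 2.79 × 8.314 × ln(2.48/15.8) = -43 J/K.
The process is reversible, so ΔS_surr = −ΔS_gas = 43 J/K and ΔS_universe = 0.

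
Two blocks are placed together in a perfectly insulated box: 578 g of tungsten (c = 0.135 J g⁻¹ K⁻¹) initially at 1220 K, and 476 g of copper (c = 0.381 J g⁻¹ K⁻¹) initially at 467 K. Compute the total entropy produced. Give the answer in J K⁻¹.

ΔS_total = 27.6 J/K

Energy balance: T_f = (m₁c₁T₁ + m₂c₂T₂)/(m₁c₁ + m₂c₂) = 693.52 K.
ΔS₁ = m₁c₁ ln(T_f/T₁) = 78.03 × ln(693.52/1220) = -44.07 J/K.
ΔS₂ = m₂c₂ ln(T_f/T₂) = 181.356 × ln(693.52/467) = 71.72 J/K.
ΔS_total = -44.07 + 71.72 = 27.6 J/K.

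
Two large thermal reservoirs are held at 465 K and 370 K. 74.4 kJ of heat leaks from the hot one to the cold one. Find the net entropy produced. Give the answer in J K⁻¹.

ΔS_total = 41.1 J/K

ΔS_hot = −Q/T_H = −74400/465 = -160 J/K and ΔS_cold = +Q/T_C = 74400/370 = 201.1 J/K.
ΔS_total = -160 + 201.1 = 41.1 J/K, positive as the second law requires.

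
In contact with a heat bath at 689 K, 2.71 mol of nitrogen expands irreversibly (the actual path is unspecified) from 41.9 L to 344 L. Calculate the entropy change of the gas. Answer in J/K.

Entropy is a state function, so ΔS_gas depends only on the end states.
For an isothermal ideal gas ΔS_gas = nR ln(V₂/V₁) = 2.71 × 8.314 × ln(344/41.9) = 47.4 J/K.

ΔS_gas = 47.4 J/K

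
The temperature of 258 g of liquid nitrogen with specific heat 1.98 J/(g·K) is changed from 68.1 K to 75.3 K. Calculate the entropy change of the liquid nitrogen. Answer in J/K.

ΔS = ∫dQ_rev/T = m c ln(T₂/T₁) = 258 × 1.98 × ln(75.3/68.1) = 51.3 J/K.

ΔS = 51.3 J/K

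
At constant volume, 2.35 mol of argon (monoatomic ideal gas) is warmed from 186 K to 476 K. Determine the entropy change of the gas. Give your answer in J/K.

At constant volume, ΔS = nC_V ln(T₂/T₁) with C_V = 3R/2 = 12.47 J mol⁻¹ K⁻¹.
ΔS = 2.35 × 12.47 × ln(476/186) = 27.5 J/K.

ΔS = 27.5 J/K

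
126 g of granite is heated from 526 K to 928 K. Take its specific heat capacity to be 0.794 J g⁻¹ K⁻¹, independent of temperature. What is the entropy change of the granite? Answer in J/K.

ΔS = 56.8 J/K

ΔS = ∫dQ_rev/T = m c ln(T₂/T₁) = 126 × 0.794 × ln(928/526) = 56.8 J/K.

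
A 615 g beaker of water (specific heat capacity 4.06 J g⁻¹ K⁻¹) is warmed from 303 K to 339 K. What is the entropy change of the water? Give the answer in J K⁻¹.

ΔS = ∫dQ_rev/T = m c ln(T₂/T₁) = 615 × 4.06 × ln(339/303) = 280 J/K.

ΔS = 280 J/K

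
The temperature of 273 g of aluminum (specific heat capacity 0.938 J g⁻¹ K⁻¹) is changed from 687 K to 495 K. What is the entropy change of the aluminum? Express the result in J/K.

ΔS = ∫dQ_rev/T = m c ln(T₂/T₁) = 273 × 0.938 × ln(495/687) = -83.9 J/K.

ΔS = -83.9 J/K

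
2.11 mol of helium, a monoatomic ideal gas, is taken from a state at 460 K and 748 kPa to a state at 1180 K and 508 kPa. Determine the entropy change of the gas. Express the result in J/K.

ΔS = 48.1 J/K

ΔS = nC_p ln(T₂/T₁) − nR ln(P₂/P₁), with C_p = 5R/2 = 20.79 J mol⁻¹ K⁻¹ for a monoatomic ideal gas.
ΔS = 2.11 × [20.79 × ln(1180/460) − 8.314 × ln(508/748)] = 48.1 J/K.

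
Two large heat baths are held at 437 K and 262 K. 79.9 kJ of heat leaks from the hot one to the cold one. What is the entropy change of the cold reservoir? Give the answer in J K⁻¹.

The cold reservoir gains heat Q, so ΔS_cold = +Q/T_C = 79900/262 = 305 J/K.

ΔS_cold = 305 J/K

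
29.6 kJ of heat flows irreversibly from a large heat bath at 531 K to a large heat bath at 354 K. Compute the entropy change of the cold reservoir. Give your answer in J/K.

The cold reservoir gains heat Q, so ΔS_cold = +Q/T_C = 29600/354 = 83.6 J/K.

ΔS_cold = 83.6 J/K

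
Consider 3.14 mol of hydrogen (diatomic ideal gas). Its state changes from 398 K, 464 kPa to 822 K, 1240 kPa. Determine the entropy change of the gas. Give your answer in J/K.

ΔS = nC_p ln(T₂/T₁) − nR ln(P₂/P₁), with C_p = 7R/2 = 29.1 J mol⁻¹ K⁻¹ for a diatomic ideal gas.
ΔS = 3.14 × [29.1 × ln(822/398) − 8.314 × ln(1240/464)] = 40.6 J/K.

ΔS = 40.6 J/K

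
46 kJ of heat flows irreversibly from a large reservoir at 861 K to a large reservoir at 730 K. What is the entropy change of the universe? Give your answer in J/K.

ΔS_total = 9.59 J/K

ΔS_hot = −Q/T_H = −46000/861 = -53.426 J/K and ΔS_cold = +Q/T_C = 46000/730 = 63.014 J/K.
ΔS_total = -53.426 + 63.014 = 9.59 J/K, positive as the second law requires.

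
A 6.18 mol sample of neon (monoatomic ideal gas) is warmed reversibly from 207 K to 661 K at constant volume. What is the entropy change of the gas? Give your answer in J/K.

ΔS = 89.5 J/K

At constant volume, ΔS = nC_V ln(T₂/T₁) with C_V = 3R/2 = 12.47 J mol⁻¹ K⁻¹.
ΔS = 6.18 × 12.47 × ln(661/207) = 89.5 J/K.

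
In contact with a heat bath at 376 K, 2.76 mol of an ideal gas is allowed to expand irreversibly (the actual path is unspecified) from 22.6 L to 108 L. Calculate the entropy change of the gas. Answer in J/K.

ΔS_gas = 35.9 J/K

Entropy is a state function, so ΔS_gas depends only on the end states.
For an isothermal ideal gas ΔS_gas = nR ln(V₂/V₁) = 2.76 × 8.314 × ln(108/22.6) = 35.9 J/K.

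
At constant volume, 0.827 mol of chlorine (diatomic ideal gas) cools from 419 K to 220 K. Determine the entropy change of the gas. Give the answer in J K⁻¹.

ΔS = -11.1 J/K

At constant volume, ΔS = nC_V ln(T₂/T₁) with C_V = 5R/2 = 20.79 J mol⁻¹ K⁻¹.
ΔS = 0.827 × 20.79 × ln(220/419) = -11.1 J/K.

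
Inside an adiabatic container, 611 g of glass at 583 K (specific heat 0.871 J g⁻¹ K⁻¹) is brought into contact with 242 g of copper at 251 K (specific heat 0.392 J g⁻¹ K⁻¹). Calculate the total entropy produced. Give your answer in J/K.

Energy balance: T_f = (m₁c₁T₁ + m₂c₂T₂)/(m₁c₁ + m₂c₂) = 532.77 K.
ΔS₁ = m₁c₁ ln(T_f/T₁) = 532.181 × ln(532.77/583) = -47.95 J/K.
ΔS₂ = m₂c₂ ln(T_f/T₂) = 94.864 × ln(532.77/251) = 71.4 J/K.
ΔS_total = -47.95 + 71.4 = 23.5 J/K.

ΔS_total = 23.5 J/K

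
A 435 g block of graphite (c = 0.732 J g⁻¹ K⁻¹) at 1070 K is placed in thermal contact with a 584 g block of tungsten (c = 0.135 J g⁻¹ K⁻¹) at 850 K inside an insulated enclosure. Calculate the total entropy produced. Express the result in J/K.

Energy balance: T_f = (m₁c₁T₁ + m₂c₂T₂)/(m₁c₁ + m₂c₂) = 1026.3 K.
ΔS₁ = m₁c₁ ln(T_f/T₁) = 318.42 × ln(1026.3/1070) = -13.266 J/K.
ΔS₂ = m₂c₂ ln(T_f/T₂) = 78.84 × ln(1026.3/850) = 14.863 J/K.
ΔS_total = -13.266 + 14.863 = 1.6 J/K.

ΔS_total = 1.6 J/K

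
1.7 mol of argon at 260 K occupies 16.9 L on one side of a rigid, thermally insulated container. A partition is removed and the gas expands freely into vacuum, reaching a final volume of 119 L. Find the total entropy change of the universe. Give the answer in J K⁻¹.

No heat is exchanged and no work is done, so the ideal-gas temperature stays constant.
Entropy is a state function; using a reversible isothermal path, ΔS_gas = nR ln(V₂/V₁) = 1.7 × 8.314 × ln(119/16.9) = 27.6 J/K.
The insulated surroundings exchange no heat, so ΔS_surr = 0 and ΔS_universe = ΔS_gas.

ΔS_universe = 27.6 J/K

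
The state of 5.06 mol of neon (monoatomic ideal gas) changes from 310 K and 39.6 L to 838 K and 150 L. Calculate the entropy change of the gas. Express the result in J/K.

Entropy is a state function: ΔS = nC_V ln(T₂/T₁) + nR ln(V₂/V₁), with C_V = 3R/2 = 12.47 J mol⁻¹ K⁻¹ for a monoatomic ideal gas.
ΔS = 5.06 × [12.47 × ln(838/310) + 8.314 × ln(150/39.6)] = 119 J/K.

ΔS = 119 J/K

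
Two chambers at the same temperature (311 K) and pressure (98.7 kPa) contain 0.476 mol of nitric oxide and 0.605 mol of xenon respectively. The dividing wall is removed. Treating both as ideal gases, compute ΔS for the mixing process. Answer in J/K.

ΔS_mix = 6.17 J/K

Mole fractions: x_A = 0.476/1.08 = 0.44, x_B = 0.56.
ΔS_mix = −R(n_A ln x_A + n_B ln x_B) = −8.314 × (0.476 ln 0.44 + 0.605 ln 0.56) = 6.17 J/K.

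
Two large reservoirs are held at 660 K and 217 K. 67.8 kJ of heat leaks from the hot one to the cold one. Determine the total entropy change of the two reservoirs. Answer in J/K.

ΔS_hot = −Q/T_H = −67800/660 = -102.7 J/K and ΔS_cold = +Q/T_C = 67800/217 = 312.4 J/K.
ΔS_total = -102.7 + 312.4 = 210 J/K, positive as the second law requires.

ΔS_total = 210 J/K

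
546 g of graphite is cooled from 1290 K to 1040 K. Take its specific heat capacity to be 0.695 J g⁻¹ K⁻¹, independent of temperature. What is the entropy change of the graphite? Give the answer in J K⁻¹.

ΔS = -81.7 J/K

ΔS = ∫dQ_rev/T = m c ln(T₂/T₁) = 546 × 0.695 × ln(1040/1290) = -81.7 J/K.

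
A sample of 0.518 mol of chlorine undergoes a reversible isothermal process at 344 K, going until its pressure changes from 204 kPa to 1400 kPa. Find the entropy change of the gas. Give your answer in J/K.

For an isothermal ideal gas ΔS_gas = nR ln(P₁/P₂) = 0.518 × 8.314 × ln(204/1400) = -8.3 J/K.

ΔS_gas = -8.3 J/K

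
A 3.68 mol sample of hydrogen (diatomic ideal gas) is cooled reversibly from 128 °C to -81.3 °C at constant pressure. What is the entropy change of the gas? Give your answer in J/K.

In kelvin: T₁ = 401.15 K, T₂ = 191.85 K. At constant pressure, ΔS = nC_p ln(T₂/T₁) with C_p = 7R/2 = 29.1 J mol⁻¹ K⁻¹.
ΔS = 3.68 × 29.1 × ln(191.85/401.15) = -79 J/K.

ΔS = -79 J/K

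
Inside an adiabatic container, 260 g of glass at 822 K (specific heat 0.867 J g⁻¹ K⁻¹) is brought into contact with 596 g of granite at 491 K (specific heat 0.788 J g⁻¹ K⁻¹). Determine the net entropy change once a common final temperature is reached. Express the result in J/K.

ΔS_total = 21.3 J/K

Energy balance: T_f = (m₁c₁T₁ + m₂c₂T₂)/(m₁c₁ + m₂c₂) = 598.35 K.
ΔS₁ = m₁c₁ ln(T_f/T₁) = 225.42 × ln(598.35/822) = -71.59 J/K.
ΔS₂ = m₂c₂ ln(T_f/T₂) = 469.648 × ln(598.35/491) = 92.86 J/K.
ΔS_total = -71.59 + 92.86 = 21.3 J/K.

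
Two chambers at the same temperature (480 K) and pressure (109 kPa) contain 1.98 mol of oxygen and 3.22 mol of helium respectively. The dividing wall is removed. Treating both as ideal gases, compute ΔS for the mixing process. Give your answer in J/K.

ΔS_mix = 28.7 J/K

Mole fractions: x_A = 1.98/5.2 = 0.381, x_B = 0.619.
ΔS_mix = −R(n_A ln x_A + n_B ln x_B) = −8.314 × (1.98 ln 0.381 + 3.22 ln 0.619) = 28.7 J/K.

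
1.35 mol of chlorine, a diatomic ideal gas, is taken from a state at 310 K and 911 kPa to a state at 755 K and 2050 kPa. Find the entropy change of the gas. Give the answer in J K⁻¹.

ΔS = 25.9 J/K

ΔS = nC_p ln(T₂/T₁) − nR ln(P₂/P₁), with C_p = 7R/2 = 29.1 J mol⁻¹ K⁻¹ for a diatomic ideal gas.
ΔS = 1.35 × [29.1 × ln(755/310) − 8.314 × ln(2050/911)] = 25.9 J/K.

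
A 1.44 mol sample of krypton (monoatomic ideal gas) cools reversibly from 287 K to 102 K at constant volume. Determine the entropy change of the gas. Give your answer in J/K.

ΔS = -18.6 J/K

At constant volume, ΔS = nC_V ln(T₂/T₁) with C_V = 3R/2 = 12.47 J mol⁻¹ K⁻¹.
ΔS = 1.44 × 12.47 × ln(102/287) = -18.6 J/K.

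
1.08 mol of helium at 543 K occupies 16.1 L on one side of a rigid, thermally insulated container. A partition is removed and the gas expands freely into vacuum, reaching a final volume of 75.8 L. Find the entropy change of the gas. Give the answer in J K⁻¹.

ΔS_gas = 13.9 J/K

No heat is exchanged and no work is done, so the ideal-gas temperature stays constant.
Entropy is a state function; using a reversible isothermal path, ΔS_gas = nR ln(V₂/V₁) = 1.08 × 8.314 × ln(75.8/16.1) = 13.9 J/K.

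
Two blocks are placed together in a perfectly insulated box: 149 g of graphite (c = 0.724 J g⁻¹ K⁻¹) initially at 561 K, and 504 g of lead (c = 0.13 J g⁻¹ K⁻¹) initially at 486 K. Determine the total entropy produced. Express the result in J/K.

ΔS_total = 0.415 J/K

Energy balance: T_f = (m₁c₁T₁ + m₂c₂T₂)/(m₁c₁ + m₂c₂) = 532.66 K.
ΔS₁ = m₁c₁ ln(T_f/T₁) = 107.876 × ln(532.66/561) = -5.592 J/K.
ΔS₂ = m₂c₂ ln(T_f/T₂) = 65.52 × ln(532.66/486) = 6.007 J/K.
ΔS_total = -5.592 + 6.007 = 0.415 J/K.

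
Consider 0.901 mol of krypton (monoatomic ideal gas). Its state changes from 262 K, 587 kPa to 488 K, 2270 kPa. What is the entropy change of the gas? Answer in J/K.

ΔS = 1.52 J/K

ΔS = nC_p ln(T₂/T₁) − nR ln(P₂/P₁), with C_p = 5R/2 = 20.79 J mol⁻¹ K⁻¹ for a monoatomic ideal gas.
ΔS = 0.901 × [20.79 × ln(488/262) − 8.314 × ln(2270/587)] = 1.52 J/K.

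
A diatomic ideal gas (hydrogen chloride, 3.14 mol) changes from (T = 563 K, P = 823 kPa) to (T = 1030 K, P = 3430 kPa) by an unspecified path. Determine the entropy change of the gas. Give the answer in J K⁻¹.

ΔS = nC_p ln(T₂/T₁) − nR ln(P₂/P₁), with C_p = 7R/2 = 29.1 J mol⁻¹ K⁻¹ for a diatomic ideal gas.
ΔS = 3.14 × [29.1 × ln(1030/563) − 8.314 × ln(3430/823)] = 17.9 J/K.

ΔS = 17.9 J/K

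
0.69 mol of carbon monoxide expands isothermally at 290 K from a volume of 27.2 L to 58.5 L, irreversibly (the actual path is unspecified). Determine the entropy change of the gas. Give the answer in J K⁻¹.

ΔS_gas = 4.39 J/K

Entropy is a state function, so ΔS_gas depends only on the end states.
For an isothermal ideal gas ΔS_gas = nR ln(V₂/V₁) = 0.69 × 8.314 × ln(58.5/27.2) = 4.39 J/K.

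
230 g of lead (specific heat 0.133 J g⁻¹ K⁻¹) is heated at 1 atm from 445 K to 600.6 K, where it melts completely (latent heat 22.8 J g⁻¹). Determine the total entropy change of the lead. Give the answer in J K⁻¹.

ΔS = 17.9 J/K

Warming step: ΔS₁ = m c ln(T_tr/T_i) = 230 × 0.133 × ln(600.6/445) = 9.173 J/K.
Phase change: ΔS₂ = +mL/T_tr = 230 × 22.8 / 600.6 = 8.731 J/K.
ΔS_total = (9.173) + (8.731) = 17.9 J/K.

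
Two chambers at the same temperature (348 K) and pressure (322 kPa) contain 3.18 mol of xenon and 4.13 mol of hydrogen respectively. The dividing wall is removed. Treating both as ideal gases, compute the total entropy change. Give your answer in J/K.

ΔS_mix = 41.6 J/K

Mole fractions: x_A = 3.18/7.31 = 0.435, x_B = 0.565.
ΔS_mix = −R(n_A ln x_A + n_B ln x_B) = −8.314 × (3.18 ln 0.435 + 4.13 ln 0.565) = 41.6 J/K.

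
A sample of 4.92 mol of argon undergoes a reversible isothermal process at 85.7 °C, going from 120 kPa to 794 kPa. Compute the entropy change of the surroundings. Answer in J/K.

ΔS_surr = 77.3 J/K

For an isothermal ideal gas ΔS_gas = nR ln(P₁/P₂) = 4.92 × 8.314 × ln(120/794) = -77.3 J/K.
The process is reversible, so ΔS_surr = −ΔS_gas = 77.3 J/K and ΔS_universe = 0.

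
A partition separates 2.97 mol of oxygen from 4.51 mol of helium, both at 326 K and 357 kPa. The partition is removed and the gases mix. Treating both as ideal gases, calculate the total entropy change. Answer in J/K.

Mole fractions: x_A = 2.97/7.48 = 0.397, x_B = 0.603.
ΔS_mix = −R(n_A ln x_A + n_B ln x_B) = −8.314 × (2.97 ln 0.397 + 4.51 ln 0.603) = 41.8 J/K.

ΔS_mix = 41.8 J/K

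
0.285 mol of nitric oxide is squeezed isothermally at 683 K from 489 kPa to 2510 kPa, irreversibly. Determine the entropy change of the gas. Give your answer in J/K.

ΔS_gas = -3.88 J/K

Entropy is a state function, so ΔS_gas depends only on the end states.
For an isothermal ideal gas ΔS_gas = nR ln(P₁/P₂) = 0.285 × 8.314 × ln(489/2510) = -3.88 J/K.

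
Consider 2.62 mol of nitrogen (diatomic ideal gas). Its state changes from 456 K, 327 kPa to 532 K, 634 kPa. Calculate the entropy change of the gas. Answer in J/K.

ΔS = -2.67 J/K

ΔS = nC_p ln(T₂/T₁) − nR ln(P₂/P₁), with C_p = 7R/2 = 29.1 J mol⁻¹ K⁻¹ for a diatomic ideal gas.
ΔS = 2.62 × [29.1 × ln(532/456) − 8.314 × ln(634/327)] = -2.67 J/K.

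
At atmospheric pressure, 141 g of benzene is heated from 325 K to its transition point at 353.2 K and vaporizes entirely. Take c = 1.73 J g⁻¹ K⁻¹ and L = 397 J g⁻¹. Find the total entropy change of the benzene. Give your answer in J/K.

ΔS = 179 J/K

Warming step: ΔS₁ = m c ln(T_tr/T_i) = 141 × 1.73 × ln(353.2/325) = 20.3 J/K.
Phase change: ΔS₂ = +mL/T_tr = 141 × 397 / 353.2 = 158.5 J/K.
ΔS_total = (20.3) + (158.5) = 179 J/K.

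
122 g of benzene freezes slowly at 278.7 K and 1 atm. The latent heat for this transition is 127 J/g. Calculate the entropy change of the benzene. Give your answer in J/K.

ΔS = -55.6 J/K

Heat released by the substance: Q = −mL = −122 × 127 = −15494 J.
At constant T, ΔS = Q_rev/T = −15494 / 278.7 = -55.6 J/K.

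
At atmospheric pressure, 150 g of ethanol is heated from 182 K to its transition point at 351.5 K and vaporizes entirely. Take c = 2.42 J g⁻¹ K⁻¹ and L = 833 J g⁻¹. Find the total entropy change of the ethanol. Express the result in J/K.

Warming step: ΔS₁ = m c ln(T_tr/T_i) = 150 × 2.42 × ln(351.5/182) = 238.9 J/K.
Phase change: ΔS₂ = +mL/T_tr = 150 × 833 / 351.5 = 355.5 J/K.
ΔS_total = (238.9) + (355.5) = 594 J/K.

ΔS = 594 J/K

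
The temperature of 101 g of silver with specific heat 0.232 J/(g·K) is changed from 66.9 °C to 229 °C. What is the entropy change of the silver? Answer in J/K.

In kelvin: T₁ = 340.05 K, T₂ = 502.15 K. ΔS = ∫dQ_rev/T = m c ln(T₂/T₁) = 101 × 0.232 × ln(502.15/340.05) = 9.13 J/K.

ΔS = 9.13 J/K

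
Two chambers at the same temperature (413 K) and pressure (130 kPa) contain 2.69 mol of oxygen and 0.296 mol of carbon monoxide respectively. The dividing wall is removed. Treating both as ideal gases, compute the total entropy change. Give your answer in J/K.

ΔS_mix = 8.02 J/K

Mole fractions: x_A = 2.69/2.99 = 0.901, x_B = 0.0991.
ΔS_mix = −R(n_A ln x_A + n_B ln x_B) = −8.314 × (2.69 ln 0.901 + 0.296 ln 0.0991) = 8.02 J/K.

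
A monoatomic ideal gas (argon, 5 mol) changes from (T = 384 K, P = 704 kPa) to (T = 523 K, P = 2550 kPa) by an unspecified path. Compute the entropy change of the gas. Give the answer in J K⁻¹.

ΔS = -21.4 J/K

ΔS = nC_p ln(T₂/T₁) − nR ln(P₂/P₁), with C_p = 5R/2 = 20.79 J mol⁻¹ K⁻¹ for a monoatomic ideal gas.
ΔS = 5 × [20.79 × ln(523/384) − 8.314 × ln(2550/704)] = -21.4 J/K.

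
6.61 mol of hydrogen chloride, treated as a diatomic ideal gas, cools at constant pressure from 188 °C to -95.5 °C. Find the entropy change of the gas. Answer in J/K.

ΔS = -183 J/K

In kelvin: T₁ = 461.15 K, T₂ = 177.65 K. At constant pressure, ΔS = nC_p ln(T₂/T₁) with C_p = 7R/2 = 29.1 J mol⁻¹ K⁻¹.
ΔS = 6.61 × 29.1 × ln(177.65/461.15) = -183 J/K.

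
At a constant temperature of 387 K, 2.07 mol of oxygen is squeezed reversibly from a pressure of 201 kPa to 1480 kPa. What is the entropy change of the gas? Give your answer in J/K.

For an isothermal ideal gas ΔS_gas = nR ln(P₁/P₂) = 2.07 × 8.314 × ln(201/1480) = -34.4 J/K.

ΔS_gas = -34.4 J/K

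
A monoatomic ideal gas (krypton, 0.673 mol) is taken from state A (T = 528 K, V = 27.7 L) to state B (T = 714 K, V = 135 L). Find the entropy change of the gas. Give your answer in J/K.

ΔS = 11.4 J/K

Entropy is a state function: ΔS = nC_V ln(T₂/T₁) + nR ln(V₂/V₁), with C_V = 3R/2 = 12.47 J mol⁻¹ K⁻¹ for a monoatomic ideal gas.
ΔS = 0.673 × [12.47 × ln(714/528) + 8.314 × ln(135/27.7)] = 11.4 J/K.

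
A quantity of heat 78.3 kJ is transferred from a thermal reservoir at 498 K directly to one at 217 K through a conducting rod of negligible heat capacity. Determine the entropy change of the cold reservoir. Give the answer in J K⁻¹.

The cold reservoir gains heat Q, so ΔS_cold = +Q/T_C = 78300/217 = 361 J/K.

ΔS_cold = 361 J/K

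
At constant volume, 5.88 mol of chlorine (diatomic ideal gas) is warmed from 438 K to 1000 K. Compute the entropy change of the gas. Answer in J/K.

ΔS = 101 J/K

At constant volume, ΔS = nC_V ln(T₂/T₁) with C_V = 5R/2 = 20.79 J mol⁻¹ K⁻¹.
ΔS = 5.88 × 20.79 × ln(1000/438) = 101 J/K.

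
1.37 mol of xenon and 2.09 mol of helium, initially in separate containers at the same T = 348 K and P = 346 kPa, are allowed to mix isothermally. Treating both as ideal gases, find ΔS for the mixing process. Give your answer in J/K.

Mole fractions: x_A = 1.37/3.46 = 0.396, x_B = 0.604.
ΔS_mix = −R(n_A ln x_A + n_B ln x_B) = −8.314 × (1.37 ln 0.396 + 2.09 ln 0.604) = 19.3 J/K.

ΔS_mix = 19.3 J/K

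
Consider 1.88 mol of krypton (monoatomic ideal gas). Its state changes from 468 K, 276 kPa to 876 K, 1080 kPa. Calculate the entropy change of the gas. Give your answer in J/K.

ΔS = 3.17 J/K

ΔS = nC_p ln(T₂/T₁) − nR ln(P₂/P₁), with C_p = 5R/2 = 20.79 J mol⁻¹ K⁻¹ for a monoatomic ideal gas.
ΔS = 1.88 × [20.79 × ln(876/468) − 8.314 × ln(1080/276)] = 3.17 J/K.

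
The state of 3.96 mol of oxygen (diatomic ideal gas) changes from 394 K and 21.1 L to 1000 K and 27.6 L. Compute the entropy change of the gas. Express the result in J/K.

Entropy is a state function: ΔS = nC_V ln(T₂/T₁) + nR ln(V₂/V₁), with C_V = 5R/2 = 20.79 J mol⁻¹ K⁻¹ for a diatomic ideal gas.
ΔS = 3.96 × [20.79 × ln(1000/394) + 8.314 × ln(27.6/21.1)] = 85.5 J/K.

ΔS = 85.5 J/K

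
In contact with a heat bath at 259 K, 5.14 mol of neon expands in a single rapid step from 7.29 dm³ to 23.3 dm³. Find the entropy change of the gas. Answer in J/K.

ΔS_gas = 49.7 J/K

Entropy is a state function, so ΔS_gas depends only on the end states.
For an isothermal ideal gas ΔS_gas = nR ln(V₂/V₁) = 5.14 × 8.314 × ln(23.3/7.29) = 49.7 J/K.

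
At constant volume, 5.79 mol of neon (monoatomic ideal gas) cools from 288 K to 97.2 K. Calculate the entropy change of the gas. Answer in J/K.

ΔS = -78.4 J/K

At constant volume, ΔS = nC_V ln(T₂/T₁) with C_V = 3R/2 = 12.47 J mol⁻¹ K⁻¹.
ΔS = 5.79 × 12.47 × ln(97.2/288) = -78.4 J/K.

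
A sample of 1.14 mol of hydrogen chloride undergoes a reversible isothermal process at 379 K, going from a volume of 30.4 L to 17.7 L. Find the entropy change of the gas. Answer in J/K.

ΔS_gas = -5.13 J/K

For an isothermal ideal gas ΔS_gas = nR ln(V₂/V₁) = 1.14 × 8.314 × ln(17.7/30.4) = -5.13 J/K.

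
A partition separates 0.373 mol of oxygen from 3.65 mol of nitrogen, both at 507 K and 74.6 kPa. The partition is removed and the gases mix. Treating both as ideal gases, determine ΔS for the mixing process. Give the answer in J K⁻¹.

ΔS_mix = 10.3 J/K

Mole fractions: x_A = 0.373/4.02 = 0.0927, x_B = 0.907.
ΔS_mix = −R(n_A ln x_A + n_B ln x_B) = −8.314 × (0.373 ln 0.0927 + 3.65 ln 0.907) = 10.3 J/K.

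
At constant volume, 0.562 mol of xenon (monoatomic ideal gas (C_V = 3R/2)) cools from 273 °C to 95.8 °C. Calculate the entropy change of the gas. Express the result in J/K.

In kelvin: T₁ = 546.15 K, T₂ = 368.95 K. At constant volume, ΔS = nC_V ln(T₂/T₁) with C_V = 3R/2 = 12.47 J mol⁻¹ K⁻¹.
ΔS = 0.562 × 12.47 × ln(368.95/546.15) = -2.75 J/K.

ΔS = -2.75 J/K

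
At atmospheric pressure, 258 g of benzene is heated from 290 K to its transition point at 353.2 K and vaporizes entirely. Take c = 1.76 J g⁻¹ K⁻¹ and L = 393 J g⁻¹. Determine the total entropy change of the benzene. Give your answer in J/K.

ΔS = 377 J/K

Warming step: ΔS₁ = m c ln(T_tr/T_i) = 258 × 1.76 × ln(353.2/290) = 89.52 J/K.
Phase change: ΔS₂ = +mL/T_tr = 258 × 393 / 353.2 = 287.1 J/K.
ΔS_total = (89.52) + (287.1) = 377 J/K.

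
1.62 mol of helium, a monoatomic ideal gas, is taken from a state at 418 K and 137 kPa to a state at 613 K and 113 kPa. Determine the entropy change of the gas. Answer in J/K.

ΔS = nC_p ln(T₂/T₁) − nR ln(P₂/P₁), with C_p = 5R/2 = 20.79 J mol⁻¹ K⁻¹ for a monoatomic ideal gas.
ΔS = 1.62 × [20.79 × ln(613/418) − 8.314 × ln(113/137)] = 15.5 J/K.

ΔS = 15.5 J/K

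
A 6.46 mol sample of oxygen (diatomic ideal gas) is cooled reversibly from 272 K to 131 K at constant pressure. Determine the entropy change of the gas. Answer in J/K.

At constant pressure, ΔS = nC_p ln(T₂/T₁) with C_p = 7R/2 = 29.1 J mol⁻¹ K⁻¹.
ΔS = 6.46 × 29.1 × ln(131/272) = -137 J/K.

ΔS = -137 J/K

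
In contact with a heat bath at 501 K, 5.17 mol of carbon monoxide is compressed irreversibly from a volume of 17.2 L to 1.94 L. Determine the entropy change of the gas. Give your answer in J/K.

ΔS_gas = -93.8 J/K

Entropy is a state function, so ΔS_gas depends only on the end states.
For an isothermal ideal gas ΔS_gas = nR ln(V₂/V₁) = 5.17 × 8.314 × ln(1.94/17.2) = -93.8 J/K.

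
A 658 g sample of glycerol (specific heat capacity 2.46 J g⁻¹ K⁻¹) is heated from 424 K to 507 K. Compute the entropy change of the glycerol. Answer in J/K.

ΔS = ∫dQ_rev/T = m c ln(T₂/T₁) = 658 × 2.46 × ln(507/424) = 289 J/K.

ΔS = 289 J/K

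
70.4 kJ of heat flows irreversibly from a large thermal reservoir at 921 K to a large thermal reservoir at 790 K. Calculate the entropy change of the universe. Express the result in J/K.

ΔS_total = 12.7 J/K

ΔS_hot = −Q/T_H = −70400/921 = -76.44 J/K and ΔS_cold = +Q/T_C = 70400/790 = 89.11 J/K.
ΔS_total = -76.44 + 89.11 = 12.7 J/K, positive as the second law requires.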